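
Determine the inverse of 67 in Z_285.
268

gcd(67, 285) = 1, so the inverse exists.
Extended Euclidean algorithm on (285, 67):
285 = 4 × 67 + 17  ⟹  17 = (1)·285 + (-4)·67
67 = 3 × 17 + 16  ⟹  16 = (-3)·285 + (13)·67
17 = 1 × 16 + 1  ⟹  1 = (4)·285 + (-17)·67
So (-17)·67 ≡ 1 (mod 285), i.e. 67^(-1) ≡ -17 ≡ 268 (mod 285).
Check: 67 × 268 = 17956 ≡ 1 (mod 285)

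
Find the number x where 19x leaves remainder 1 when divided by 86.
77

gcd(19, 86) = 1, so the inverse exists.
Extended Euclidean algorithm on (86, 19):
86 = 4 × 19 + 10  ⟹  10 = (1)·86 + (-4)·19
19 = 1 × 10 + 9  ⟹  9 = (-1)·86 + (5)·19
10 = 1 × 9 + 1  ⟹  1 = (2)·86 + (-9)·19
So (-9)·19 ≡ 1 (mod 86), i.e. 19^(-1) ≡ -9 ≡ 77 (mod 86).
Check: 19 × 77 = 1463 ≡ 1 (mod 86)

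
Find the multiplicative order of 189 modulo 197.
196

197 is prime, so ord(189) divides φ(197) = 196.
Divisors of 196: 1, 2, 4, 7, 14, 28, 49, 98, 196.
Repeated squaring: 189^1 ≡ 189, 189^2 ≡ 64, 189^4 ≡ 156, 189^8 ≡ 105, 189^16 ≡ 190, 189^32 ≡ 49, 189^64 ≡ 37, 189^128 ≡ 187 (mod 197).
Test 189^d mod 197 for each divisor d in increasing order:
189^1 ≡ 189
189^2 ≡ 64
189^4 ≡ 156
189^7 = 189^4·189^2·189^1 ≡ 110
189^14 = 189^8·189^4·189^2 ≡ 83
189^28 = 189^16·189^8·189^4 ≡ 191
189^49 = 189^32·189^16·189^1 ≡ 183
189^98 = 189^64·189^32·189^2 ≡ 196
189^196 = 189^128·189^64·189^4 ≡ 1  ← first divisor giving 1
The order is 196.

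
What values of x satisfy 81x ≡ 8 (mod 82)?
x ≡ 74 (mod 82)

gcd(81, 82) = 1, which divides 8, so solutions exist.
Find 81^(-1) mod 82 by the extended Euclidean algorithm:
82 = 1 × 81 + 1  ⟹  1 = (1)·82 + (-1)·81
So (-1)·81 ≡ 1 (mod 82), i.e. 81^(-1) ≡ -1 ≡ 81 (mod 82).
x ≡ 81 × 8 = 648 ≡ 74 (mod 82).
Check: 81 × 74 = 5994 ≡ 8 (mod 82).
Unique solution: x ≡ 74 (mod 82)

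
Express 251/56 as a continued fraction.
[4; 2, 13, 2]

Euclidean algorithm steps:
251 = 4 × 56 + 27
56 = 2 × 27 + 2
27 = 13 × 2 + 1
2 = 2 × 1 + 0
Continued fraction: [4; 2, 13, 2]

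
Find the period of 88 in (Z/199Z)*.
66

199 is prime, so ord(88) divides φ(199) = 198.
Divisors of 198: 1, 2, 3, 6, 9, 11, 18, 22, 33, 66, 99, 198.
Repeated squaring: 88^1 ≡ 88, 88^2 ≡ 182, 88^4 ≡ 90, 88^8 ≡ 140, 88^16 ≡ 98, 88^32 ≡ 52, 88^64 ≡ 117, 88^128 ≡ 157 (mod 199).
Test 88^d mod 199 for each divisor d in increasing order:
88^1 ≡ 88
88^2 ≡ 182
88^3 = 88^2·88^1 ≡ 96
88^6 = 88^4·88^2 ≡ 62
88^9 = 88^8·88^1 ≡ 181
88^11 = 88^8·88^2·88^1 ≡ 107
88^18 = 88^16·88^2 ≡ 125
88^22 = 88^16·88^4·88^2 ≡ 106
88^33 = 88^32·88^1 ≡ 198
88^66 = 88^64·88^2 ≡ 1  ← first divisor giving 1
The order is 66.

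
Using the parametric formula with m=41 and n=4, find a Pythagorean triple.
(1665, 328, 1697)

Euclid's formula: a = m² - n², b = 2mn, c = m² + n²
m = 41, n = 4
a = 41² - 4² = 1681 - 16 = 1665
b = 2 × 41 × 4 = 328
c = 41² + 4² = 1681 + 16 = 1697
Verification: 1665² + 328² = 2772225 + 107584 = 2879809 = 1697² ✓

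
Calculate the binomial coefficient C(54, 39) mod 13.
4

Using Lucas' theorem:
Write n=54 and k=39 in base 13:
n in base 13: [4, 2]
k in base 13: [3, 0]
C(54,39) mod 13 = ∏ C(n_i, k_i) mod 13
Digit binomials (mod 13): C(4,3) = 4; C(2,0) = 1
Product: 4 × 1 = 4 ≡ 4 (mod 13)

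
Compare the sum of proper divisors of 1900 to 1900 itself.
abundant

Proper divisors of 1900: sum = 1 + 2 + 4 + 5 + 10 + 19 + 20 + 25 + ... + 190 + 380 + 475 + 950 (17 divisors) = 2440
Since 2440 > 1900, 1900 is abundant.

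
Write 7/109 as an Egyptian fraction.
1/16 + 1/582 + 1/507504

Greedy algorithm:
7/109: ceiling(109/7) = 16, use 1/16
3/1744: ceiling(1744/3) = 582, use 1/582
1/507504: ceiling(507504/1) = 507504, use 1/507504
Result: 7/109 = 1/16 + 1/582 + 1/507504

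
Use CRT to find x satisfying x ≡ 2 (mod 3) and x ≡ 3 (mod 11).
14

Using Chinese Remainder Theorem:
M = 3 × 11 = 33
M1 = 11, M2 = 3
y1 = 11^(-1) mod 3 = 2
y2 = 3^(-1) mod 11 = 4
x = (2×11×2 + 3×3×4) mod 33 = 14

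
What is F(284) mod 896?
445

Matrix identity: Q^n = [[F_(n+1), F_n], [F_n, F_(n-1)]] with Q = [[1,1],[1,0]].
n = 284 = 100011100₂. Square-and-multiply, entries mod 896:
Q^1 = [[1,1],[1,0]]
Q^2 = (Q^1)² = [[2,1],[1,1]]
Q^4 = (Q^2)² = [[5,3],[3,2]]
Q^8 = (Q^4)² = [[34,21],[21,13]]
Q^17 = (Q^8)²·Q = [[792,701],[701,91]]
Q^35 = (Q^17)²·Q = [[304,457],[457,743]]
Q^71 = (Q^35)²·Q = [[224,209],[209,15]]
Q^142 = (Q^71)² = [[673,671],[671,2]]
Q^284 = (Q^142)² = [[2,445],[445,453]]
F_284 mod 896 = Q^284[0][1] = 445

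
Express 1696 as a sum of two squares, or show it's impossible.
20² + 36² (a=20, b=36)

Factorization: 1696 = 2^5 × 53
By Fermat: n is sum of two squares iff every prime p ≡ 3 (mod 4) appears to even power.
All primes ≡ 3 (mod 4) appear to even power.
Search a = 0, 1, 2, … for 1696 - a² a perfect square: first hit at a = 20: 1696 - 400 = 1296 = 36².
1696 = 20² + 36² = 400 + 1296 ✓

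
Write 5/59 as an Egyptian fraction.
1/12 + 1/708

Greedy algorithm:
5/59: ceiling(59/5) = 12, use 1/12
1/708: ceiling(708/1) = 708, use 1/708
Result: 5/59 = 1/12 + 1/708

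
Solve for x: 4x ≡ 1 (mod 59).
15

gcd(4, 59) = 1, so the inverse exists.
Extended Euclidean algorithm on (59, 4):
59 = 14 × 4 + 3  ⟹  3 = (1)·59 + (-14)·4
4 = 1 × 3 + 1  ⟹  1 = (-1)·59 + (15)·4
So (15)·4 ≡ 1 (mod 59), i.e. 4^(-1) ≡ 15 (mod 59).
Check: 4 × 15 = 60 ≡ 1 (mod 59)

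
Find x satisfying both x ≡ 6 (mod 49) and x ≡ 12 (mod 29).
447

Using Chinese Remainder Theorem:
M = 49 × 29 = 1421
M1 = 29, M2 = 49
y1 = 29^(-1) mod 49 = 22
y2 = 49^(-1) mod 29 = 16
x = (6×29×22 + 12×49×16) mod 1421 = 447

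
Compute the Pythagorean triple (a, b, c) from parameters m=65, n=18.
(3901, 2340, 4549)

Euclid's formula: a = m² - n², b = 2mn, c = m² + n²
m = 65, n = 18
a = 65² - 18² = 4225 - 324 = 3901
b = 2 × 65 × 18 = 2340
c = 65² + 18² = 4225 + 324 = 4549
Verification: 3901² + 2340² = 15217801 + 5475600 = 20693401 = 4549² ✓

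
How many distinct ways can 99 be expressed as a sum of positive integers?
169229875

p(n) counts ways to write n as a sum of positive integers (order ignored).
Euler's pentagonal recurrence: p(k) = p(k-1) + p(k-2) - p(k-5) - p(k-7) + p(k-12) + p(k-15) - ... (offsets j(3j∓1)/2, signs ++--, p(0)=1, p(<0)=0).
DP table for k = 0..98: p(0)=1, p(1)=1, p(2)=2, p(3)=3, p(4)=5, p(5)=7, p(6)=11, p(7)=15, p(8)=22, p(9)=30, p(10)=42, p(11)=56, p(12)=77, p(13)=101, p(14)=135, p(15)=176, p(16)=231, p(17)=297, p(18)=385, p(19)=490, p(20)=627, p(21)=792, p(22)=1002, p(23)=1255, p(24)=1575, p(25)=1958, p(26)=2436, p(27)=3010, p(28)=3718, p(29)=4565, p(30)=5604, p(31)=6842, p(32)=8349, p(33)=10143, p(34)=12310, p(35)=14883, p(36)=17977, p(37)=21637, p(38)=26015, p(39)=31185, p(40)=37338, p(41)=44583, p(42)=53174, p(43)=63261, p(44)=75175, p(45)=89134, p(46)=105558, p(47)=124754, p(48)=147273, p(49)=173525, p(50)=204226, p(51)=239943, p(52)=281589, p(53)=329931, p(54)=386155, p(55)=451276, p(56)=526823, p(57)=614154, p(58)=715220, p(59)=831820, p(60)=966467, p(61)=1121505, p(62)=1300156, p(63)=1505499, p(64)=1741630, p(65)=2012558, p(66)=2323520, p(67)=2679689, p(68)=3087735, p(69)=3554345, p(70)=4087968, p(71)=4697205, p(72)=5392783, p(73)=6185689, p(74)=7089500, p(75)=8118264, p(76)=9289091, p(77)=10619863, p(78)=12132164, p(79)=13848650, p(80)=15796476, p(81)=18004327, p(82)=20506255, p(83)=23338469, p(84)=26543660, p(85)=30167357, p(86)=34262962, p(87)=38887673, p(88)=44108109, p(89)=49995925, p(90)=56634173, p(91)=64112359, p(92)=72533807, p(93)=82010177, p(94)=92669720, p(95)=104651419, p(96)=118114304, p(97)=133230930, p(98)=150198136.
Final step: p(99) = p(98) + p(97) - p(94) - p(92) + p(87) + p(84) - p(77) - p(73) + p(64) + p(59) - p(48) - p(42) + p(29) + p(22) - p(7)
= 150198136 + 133230930 - 92669720 - 72533807 + 38887673 + 26543660 - 10619863 - 6185689 + 1741630 + 831820 - 147273 - 53174 + 4565 + 1002 - 15
= 169229875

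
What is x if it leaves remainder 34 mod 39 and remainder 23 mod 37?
541

Using Chinese Remainder Theorem:
M = 39 × 37 = 1443
M1 = 37, M2 = 39
y1 = 37^(-1) mod 39 = 19
y2 = 39^(-1) mod 37 = 19
x = (34×37×19 + 23×39×19) mod 1443 = 541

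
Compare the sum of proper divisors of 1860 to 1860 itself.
abundant

Proper divisors of 1860: sum = 1 + 2 + 3 + 4 + 5 + 6 + 10 + 12 + ... + 372 + 465 + 620 + 930 (23 divisors) = 3516
Since 3516 > 1860, 1860 is abundant.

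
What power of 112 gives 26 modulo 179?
21

Baby-step giant-step with step n = ⌈√179⌉ = 14.
Baby steps 112^j mod 179 (j:value) for j=0..13: 0:1, 1:112, 2:14, 3:136, 4:17, 5:114, 6:59, 7:164, 8:110, 9:148, 10:108, 11:103, 12:80, 13:10.
Giant-step multiplier: 112^(-14) ≡ 112^(178-14) = 112^164 ≡ 144 (mod 179).
Giant steps γ_i = 26·144^i mod 179: γ_0=26, γ_1=164 (in table at j=7).
x = i·n + j = 1·14 + 7 = 21.
Check: 112^21 ≡ 26 (mod 179).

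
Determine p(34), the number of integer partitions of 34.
12310

p(n) counts ways to write n as a sum of positive integers (order ignored).
Euler's pentagonal recurrence: p(k) = p(k-1) + p(k-2) - p(k-5) - p(k-7) + p(k-12) + p(k-15) - ... (offsets j(3j∓1)/2, signs ++--, p(0)=1, p(<0)=0).
DP table for k = 0..33: p(0)=1, p(1)=1, p(2)=2, p(3)=3, p(4)=5, p(5)=7, p(6)=11, p(7)=15, p(8)=22, p(9)=30, p(10)=42, p(11)=56, p(12)=77, p(13)=101, p(14)=135, p(15)=176, p(16)=231, p(17)=297, p(18)=385, p(19)=490, p(20)=627, p(21)=792, p(22)=1002, p(23)=1255, p(24)=1575, p(25)=1958, p(26)=2436, p(27)=3010, p(28)=3718, p(29)=4565, p(30)=5604, p(31)=6842, p(32)=8349, p(33)=10143.
Final step: p(34) = p(33) + p(32) - p(29) - p(27) + p(22) + p(19) - p(12) - p(8)
= 10143 + 8349 - 4565 - 3010 + 1002 + 490 - 77 - 22
= 12310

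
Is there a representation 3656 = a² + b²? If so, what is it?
34² + 50² (a=34, b=50)

Factorization: 3656 = 2^3 × 457
By Fermat: n is sum of two squares iff every prime p ≡ 3 (mod 4) appears to even power.
All primes ≡ 3 (mod 4) appear to even power.
Search a = 0, 1, 2, … for 3656 - a² a perfect square: first hit at a = 34: 3656 - 1156 = 2500 = 50².
3656 = 34² + 50² = 1156 + 2500 ✓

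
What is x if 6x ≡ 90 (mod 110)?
x ≡ 15 (mod 55)

gcd(6, 110) = 2, which divides 90, so solutions exist.
Divide through by 2: 3x ≡ 45 (mod 55).
Find 3^(-1) mod 55 by the extended Euclidean algorithm:
55 = 18 × 3 + 1  ⟹  1 = (1)·55 + (-18)·3
So (-18)·3 ≡ 1 (mod 55), i.e. 3^(-1) ≡ -18 ≡ 37 (mod 55).
x ≡ 37 × 45 = 1665 ≡ 15 (mod 55).
Check: 6 × 15 = 90 ≡ 90 (mod 110).
x ≡ 15 (mod 55), giving 2 solutions mod 110.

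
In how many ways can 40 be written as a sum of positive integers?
37338

p(n) counts ways to write n as a sum of positive integers (order ignored).
Euler's pentagonal recurrence: p(k) = p(k-1) + p(k-2) - p(k-5) - p(k-7) + p(k-12) + p(k-15) - ... (offsets j(3j∓1)/2, signs ++--, p(0)=1, p(<0)=0).
DP table for k = 0..39: p(0)=1, p(1)=1, p(2)=2, p(3)=3, p(4)=5, p(5)=7, p(6)=11, p(7)=15, p(8)=22, p(9)=30, p(10)=42, p(11)=56, p(12)=77, p(13)=101, p(14)=135, p(15)=176, p(16)=231, p(17)=297, p(18)=385, p(19)=490, p(20)=627, p(21)=792, p(22)=1002, p(23)=1255, p(24)=1575, p(25)=1958, p(26)=2436, p(27)=3010, p(28)=3718, p(29)=4565, p(30)=5604, p(31)=6842, p(32)=8349, p(33)=10143, p(34)=12310, p(35)=14883, p(36)=17977, p(37)=21637, p(38)=26015, p(39)=31185.
Final step: p(40) = p(39) + p(38) - p(35) - p(33) + p(28) + p(25) - p(18) - p(14) + p(5) + p(0)
= 31185 + 26015 - 14883 - 10143 + 3718 + 1958 - 385 - 135 + 7 + 1
= 37338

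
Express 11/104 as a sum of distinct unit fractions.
1/10 + 1/174 + 1/45240

Greedy algorithm:
11/104: ceiling(104/11) = 10, use 1/10
3/520: ceiling(520/3) = 174, use 1/174
1/45240: ceiling(45240/1) = 45240, use 1/45240
Result: 11/104 = 1/10 + 1/174 + 1/45240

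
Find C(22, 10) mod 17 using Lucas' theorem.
0

Using Lucas' theorem:
Write n=22 and k=10 in base 17:
n in base 17: [1, 5]
k in base 17: [0, 10]
C(22,10) mod 17 = ∏ C(n_i, k_i) mod 17
Digit binomials (mod 17): C(1,0) = 1; C(5,10) = 0 (k_i > n_i)
Product: 1 × 0 = 0 ≡ 0 (mod 17)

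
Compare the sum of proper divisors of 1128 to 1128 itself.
abundant

Proper divisors of 1128: sum = 1 + 2 + 3 + 4 + 6 + 8 + 12 + 24 + 47 + 94 + 141 + 188 + 282 + 376 + 564 = 1752
Since 1752 > 1128, 1128 is abundant.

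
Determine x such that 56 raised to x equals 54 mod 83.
57

Baby-step giant-step with step n = ⌈√83⌉ = 10.
Baby steps 56^j mod 83 (j:value) for j=0..9: 0:1, 1:56, 2:65, 3:71, 4:75, 5:50, 6:61, 7:13, 8:64, 9:15.
Giant-step multiplier: 56^(-10) ≡ 56^(82-10) = 56^72 ≡ 25 (mod 83).
Giant steps γ_i = 54·25^i mod 83: γ_0=54, γ_1=22, γ_2=52, γ_3=55, γ_4=47, γ_5=13 (in table at j=7).
x = i·n + j = 5·10 + 7 = 57.
Check: 56^57 ≡ 54 (mod 83).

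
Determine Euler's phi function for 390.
96

390 = 2 × 3 × 5 × 13
φ(n) = n × ∏(1 - 1/p) for each prime p dividing n
φ(390) = 390 × (1 - 1/2) × (1 - 1/3) × (1 - 1/5) × (1 - 1/13) = 96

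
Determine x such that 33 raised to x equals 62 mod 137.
25

Baby-step giant-step with step n = ⌈√137⌉ = 12.
Baby steps 33^j mod 137 (j:value) for j=0..11: 0:1, 1:33, 2:130, 3:43, 4:49, 5:110, 6:68, 7:52, 8:72, 9:47, 10:44, 11:82.
Giant-step multiplier: 33^(-12) ≡ 33^(136-12) = 33^124 ≡ 4 (mod 137).
Giant steps γ_i = 62·4^i mod 137: γ_0=62, γ_1=111, γ_2=33 (in table at j=1).
x = i·n + j = 2·12 + 1 = 25.
Check: 33^25 ≡ 62 (mod 137).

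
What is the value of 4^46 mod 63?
4

Repeated squaring. Binary of 46 = 101110.
4^1 ≡ 4 (mod 63); 4^2 ≡ 16 (mod 63); 4^4 ≡ 4 (mod 63); 4^8 ≡ 16 (mod 63); 4^16 ≡ 4 (mod 63); 4^32 ≡ 16 (mod 63)
4^46 = 4^2 × 4^4 × 4^8 × 4^32 ≡ 4 (mod 63)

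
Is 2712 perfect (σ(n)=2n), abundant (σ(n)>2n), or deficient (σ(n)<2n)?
abundant

Proper divisors of 2712: sum = 1 + 2 + 3 + 4 + 6 + 8 + 12 + 24 + 113 + 226 + 339 + 452 + 678 + 904 + 1356 = 4128
Since 4128 > 2712, 2712 is abundant.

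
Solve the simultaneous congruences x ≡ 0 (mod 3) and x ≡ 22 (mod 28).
78

Using Chinese Remainder Theorem:
M = 3 × 28 = 84
M1 = 28, M2 = 3
y1 = 28^(-1) mod 3 = 1
y2 = 3^(-1) mod 28 = 19
x = (0×28×1 + 22×3×19) mod 84 = 78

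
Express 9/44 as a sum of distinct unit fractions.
1/5 + 1/220

Greedy algorithm:
9/44: ceiling(44/9) = 5, use 1/5
1/220: ceiling(220/1) = 220, use 1/220
Result: 9/44 = 1/5 + 1/220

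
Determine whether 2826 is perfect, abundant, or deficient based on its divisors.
abundant

Proper divisors of 2826: sum = 1 + 2 + 3 + 6 + 9 + 18 + 157 + 314 + 471 + 942 + 1413 = 3336
Since 3336 > 2826, 2826 is abundant.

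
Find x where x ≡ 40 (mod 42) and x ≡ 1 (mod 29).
1132

Using Chinese Remainder Theorem:
M = 42 × 29 = 1218
M1 = 29, M2 = 42
y1 = 29^(-1) mod 42 = 29
y2 = 42^(-1) mod 29 = 9
x = (40×29×29 + 1×42×9) mod 1218 = 1132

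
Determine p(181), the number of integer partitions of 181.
749474411781

p(n) counts ways to write n as a sum of positive integers (order ignored).
Euler's pentagonal recurrence: p(k) = p(k-1) + p(k-2) - p(k-5) - p(k-7) + p(k-12) + p(k-15) - ... (offsets j(3j∓1)/2, signs ++--, p(0)=1, p(<0)=0).
DP table for k = 0..180: p(0)=1, p(1)=1, p(2)=2, p(3)=3, p(4)=5, p(5)=7, p(6)=11, p(7)=15, p(8)=22, p(9)=30, p(10)=42, p(11)=56, p(12)=77, p(13)=101, p(14)=135, p(15)=176, p(16)=231, p(17)=297, p(18)=385, p(19)=490, p(20)=627, p(21)=792, p(22)=1002, p(23)=1255, p(24)=1575, p(25)=1958, p(26)=2436, p(27)=3010, p(28)=3718, p(29)=4565, p(30)=5604, p(31)=6842, p(32)=8349, p(33)=10143, p(34)=12310, p(35)=14883, p(36)=17977, p(37)=21637, p(38)=26015, p(39)=31185, p(40)=37338, p(41)=44583, p(42)=53174, p(43)=63261, p(44)=75175, p(45)=89134, p(46)=105558, p(47)=124754, p(48)=147273, p(49)=173525, p(50)=204226, p(51)=239943, p(52)=281589, p(53)=329931, p(54)=386155, p(55)=451276, p(56)=526823, p(57)=614154, p(58)=715220, p(59)=831820, p(60)=966467, p(61)=1121505, p(62)=1300156, p(63)=1505499, p(64)=1741630, p(65)=2012558, p(66)=2323520, p(67)=2679689, p(68)=3087735, p(69)=3554345, p(70)=4087968, p(71)=4697205, p(72)=5392783, p(73)=6185689, p(74)=7089500, p(75)=8118264, p(76)=9289091, p(77)=10619863, p(78)=12132164, p(79)=13848650, p(80)=15796476, p(81)=18004327, p(82)=20506255, p(83)=23338469, p(84)=26543660, p(85)=30167357, p(86)=34262962, p(87)=38887673, p(88)=44108109, p(89)=49995925, p(90)=56634173, p(91)=64112359, p(92)=72533807, p(93)=82010177, p(94)=92669720, p(95)=104651419, p(96)=118114304, p(97)=133230930, p(98)=150198136, p(99)=169229875, p(100)=190569292, p(101)=214481126, p(102)=241265379, p(103)=271248950, p(104)=304801365, p(105)=342325709, p(106)=384276336, p(107)=431149389, p(108)=483502844, p(109)=541946240, p(110)=607163746, p(111)=679903203, p(112)=761002156, p(113)=851376628, p(114)=952050665, p(115)=1064144451, p(116)=1188908248, p(117)=1327710076, p(118)=1482074143, p(119)=1653668665, p(120)=1844349560, p(121)=2056148051, p(122)=2291320912, p(123)=2552338241, p(124)=2841940500, p(125)=3163127352, p(126)=3519222692, p(127)=3913864295, p(128)=4351078600, p(129)=4835271870, p(130)=5371315400, p(131)=5964539504, p(132)=6620830889, p(133)=7346629512, p(134)=8149040695, p(135)=9035836076, p(136)=10015581680, p(137)=11097645016, p(138)=12292341831, p(139)=13610949895, p(140)=15065878135, p(141)=16670689208, p(142)=18440293320, p(143)=20390982757, p(144)=22540654445, p(145)=24908858009, p(146)=27517052599, p(147)=30388671978, p(148)=33549419497, p(149)=37027355200, p(150)=40853235313, p(151)=45060624582, p(152)=49686288421, p(153)=54770336324, p(154)=60356673280, p(155)=66493182097, p(156)=73232243759, p(157)=80630964769, p(158)=88751778802, p(159)=97662728555, p(160)=107438159466, p(161)=118159068427, p(162)=129913904637, p(163)=142798995930, p(164)=156919475295, p(165)=172389800255, p(166)=189334822579, p(167)=207890420102, p(168)=228204732751, p(169)=250438925115, p(170)=274768617130, p(171)=301384802048, p(172)=330495499613, p(173)=362326859895, p(174)=397125074750, p(175)=435157697830, p(176)=476715857290, p(177)=522115831195, p(178)=571701605655, p(179)=625846753120, p(180)=684957390936.
Final step: p(181) = p(180) + p(179) - p(176) - p(174) + p(169) + p(166) - p(159) - p(155) + p(146) + p(141) - p(130) - p(124) + p(111) + p(104) - p(89) - p(81) + p(64) + p(55) - p(36) - p(26) + p(5)
= 684957390936 + 625846753120 - 476715857290 - 397125074750 + 250438925115 + 189334822579 - 97662728555 - 66493182097 + 27517052599 + 16670689208 - 5371315400 - 2841940500 + 679903203 + 304801365 - 49995925 - 18004327 + 1741630 + 451276 - 17977 - 2436 + 7
= 749474411781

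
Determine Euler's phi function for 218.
108

218 = 2 × 109
φ(n) = n × ∏(1 - 1/p) for each prime p dividing n
φ(218) = 218 × (1 - 1/2) × (1 - 1/109) = 108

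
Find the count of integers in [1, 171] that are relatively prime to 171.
108

171 = 3^2 × 19
φ(n) = n × ∏(1 - 1/p) for each prime p dividing n
φ(171) = 171 × (1 - 1/3) × (1 - 1/19) = 108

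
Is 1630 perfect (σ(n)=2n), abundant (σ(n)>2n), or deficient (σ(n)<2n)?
deficient

Proper divisors of 1630: sum = 1 + 2 + 5 + 10 + 163 + 326 + 815 = 1322
Since 1322 < 1630, 1630 is deficient.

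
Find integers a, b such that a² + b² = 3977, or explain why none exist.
16² + 61² (a=16, b=61)

Factorization: 3977 = 41 × 97
By Fermat: n is sum of two squares iff every prime p ≡ 3 (mod 4) appears to even power.
All primes ≡ 3 (mod 4) appear to even power.
Search a = 0, 1, 2, … for 3977 - a² a perfect square: first hit at a = 16: 3977 - 256 = 3721 = 61².
3977 = 16² + 61² = 256 + 3721 ✓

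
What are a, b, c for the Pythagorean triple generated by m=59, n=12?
(3337, 1416, 3625)

Euclid's formula: a = m² - n², b = 2mn, c = m² + n²
m = 59, n = 12
a = 59² - 12² = 3481 - 144 = 3337
b = 2 × 59 × 12 = 1416
c = 59² + 12² = 3481 + 144 = 3625
Verification: 3337² + 1416² = 11135569 + 2005056 = 13140625 = 3625² ✓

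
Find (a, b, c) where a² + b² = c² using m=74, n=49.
(3075, 7252, 7877)

Euclid's formula: a = m² - n², b = 2mn, c = m² + n²
m = 74, n = 49
a = 74² - 49² = 5476 - 2401 = 3075
b = 2 × 74 × 49 = 7252
c = 74² + 49² = 5476 + 2401 = 7877
Verification: 3075² + 7252² = 9455625 + 52591504 = 62047129 = 7877² ✓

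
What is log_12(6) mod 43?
28

Baby-step giant-step with step n = ⌈√43⌉ = 7.
Baby steps 12^j mod 43 (j:value) for j=0..6: 0:1, 1:12, 2:15, 3:8, 4:10, 5:34, 6:21.
Giant-step multiplier: 12^(-7) ≡ 12^(42-7) = 12^35 ≡ 7 (mod 43).
Giant steps γ_i = 6·7^i mod 43: γ_0=6, γ_1=42, γ_2=36, γ_3=37, γ_4=1 (in table at j=0).
x = i·n + j = 4·7 + 0 = 28.
Check: 12^28 ≡ 6 (mod 43).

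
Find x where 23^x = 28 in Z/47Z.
32

Baby-step giant-step with step n = ⌈√47⌉ = 7.
Baby steps 23^j mod 47 (j:value) for j=0..6: 0:1, 1:23, 2:12, 3:41, 4:3, 5:22, 6:36.
Giant-step multiplier: 23^(-7) ≡ 23^(46-7) = 23^39 ≡ 13 (mod 47).
Giant steps γ_i = 28·13^i mod 47: γ_0=28, γ_1=35, γ_2=32, γ_3=40, γ_4=3 (in table at j=4).
x = i·n + j = 4·7 + 4 = 32.
Check: 23^32 ≡ 28 (mod 47).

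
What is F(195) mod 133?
2

Matrix identity: Q^n = [[F_(n+1), F_n], [F_n, F_(n-1)]] with Q = [[1,1],[1,0]].
n = 195 = 11000011₂. Square-and-multiply, entries mod 133:
Q^1 = [[1,1],[1,0]]
Q^3 = (Q^1)²·Q = [[3,2],[2,1]]
Q^6 = (Q^3)² = [[13,8],[8,5]]
Q^12 = (Q^6)² = [[100,11],[11,89]]
Q^24 = (Q^12)² = [[13,84],[84,62]]
Q^48 = (Q^24)² = [[43,49],[49,127]]
Q^97 = (Q^48)²·Q = [[78,127],[127,84]]
Q^195 = (Q^97)²·Q = [[94,2],[2,92]]
F_195 mod 133 = Q^195[0][1] = 2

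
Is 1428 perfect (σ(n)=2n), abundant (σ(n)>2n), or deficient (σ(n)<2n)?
abundant

Proper divisors of 1428: sum = 1 + 2 + 3 + 4 + 6 + 7 + 12 + 14 + ... + 238 + 357 + 476 + 714 (23 divisors) = 2604
Since 2604 > 1428, 1428 is abundant.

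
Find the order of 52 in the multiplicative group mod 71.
70

71 is prime, so ord(52) divides φ(71) = 70.
Divisors of 70: 1, 2, 5, 7, 10, 14, 35, 70.
Repeated squaring: 52^1 ≡ 52, 52^2 ≡ 6, 52^4 ≡ 36, 52^8 ≡ 18, 52^16 ≡ 40, 52^32 ≡ 38, 52^64 ≡ 24 (mod 71).
Test 52^d mod 71 for each divisor d in increasing order:
52^1 ≡ 52
52^2 ≡ 6
52^5 = 52^4·52^1 ≡ 26
52^7 = 52^4·52^2·52^1 ≡ 14
52^10 = 52^8·52^2 ≡ 37
52^14 = 52^8·52^4·52^2 ≡ 54
52^35 = 52^32·52^2·52^1 ≡ 70
52^70 = 52^64·52^4·52^2 ≡ 1  ← first divisor giving 1
The order is 70.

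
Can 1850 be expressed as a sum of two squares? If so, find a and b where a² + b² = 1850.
1² + 43² (a=1, b=43)

Factorization: 1850 = 2 × 5^2 × 37
By Fermat: n is sum of two squares iff every prime p ≡ 3 (mod 4) appears to even power.
All primes ≡ 3 (mod 4) appear to even power.
Search a = 0, 1, 2, … for 1850 - a² a perfect square: first hit at a = 1: 1850 - 1 = 1849 = 43².
1850 = 1² + 43² = 1 + 1849 ✓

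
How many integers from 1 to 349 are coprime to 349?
348

349 = 349
φ(n) = n × ∏(1 - 1/p) for each prime p dividing n
φ(349) = 349 × (1 - 1/349) = 348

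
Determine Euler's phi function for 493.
448

493 = 17 × 29
φ(n) = n × ∏(1 - 1/p) for each prime p dividing n
φ(493) = 493 × (1 - 1/17) × (1 - 1/29) = 448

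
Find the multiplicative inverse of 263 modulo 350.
177

gcd(263, 350) = 1, so the inverse exists.
Extended Euclidean algorithm on (350, 263):
350 = 1 × 263 + 87  ⟹  87 = (1)·350 + (-1)·263
263 = 3 × 87 + 2  ⟹  2 = (-3)·350 + (4)·263
87 = 43 × 2 + 1  ⟹  1 = (130)·350 + (-173)·263
So (-173)·263 ≡ 1 (mod 350), i.e. 263^(-1) ≡ -173 ≡ 177 (mod 350).
Check: 263 × 177 = 46551 ≡ 1 (mod 350)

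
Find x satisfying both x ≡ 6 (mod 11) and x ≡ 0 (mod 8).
72

Using Chinese Remainder Theorem:
M = 11 × 8 = 88
M1 = 8, M2 = 11
y1 = 8^(-1) mod 11 = 7
y2 = 11^(-1) mod 8 = 3
x = (6×8×7 + 0×11×3) mod 88 = 72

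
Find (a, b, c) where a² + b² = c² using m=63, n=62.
(125, 7812, 7813)

Euclid's formula: a = m² - n², b = 2mn, c = m² + n²
m = 63, n = 62
a = 63² - 62² = 3969 - 3844 = 125
b = 2 × 63 × 62 = 7812
c = 63² + 62² = 3969 + 3844 = 7813
Verification: 125² + 7812² = 15625 + 61027344 = 61042969 = 7813² ✓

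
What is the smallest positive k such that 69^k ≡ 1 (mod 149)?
74

149 is prime, so ord(69) divides φ(149) = 148.
Divisors of 148: 1, 2, 4, 37, 74, 148.
Repeated squaring: 69^1 ≡ 69, 69^2 ≡ 142, 69^4 ≡ 49, 69^8 ≡ 17, 69^16 ≡ 140, 69^32 ≡ 81, 69^64 ≡ 5, 69^128 ≡ 25 (mod 149).
Test 69^d mod 149 for each divisor d in increasing order:
69^1 ≡ 69
69^2 ≡ 142
69^4 ≡ 49
69^37 = 69^32·69^4·69^1 ≡ 148
69^74 = 69^64·69^8·69^2 ≡ 1  ← first divisor giving 1
The order is 74.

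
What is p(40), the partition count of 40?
37338

p(n) counts ways to write n as a sum of positive integers (order ignored).
Euler's pentagonal recurrence: p(k) = p(k-1) + p(k-2) - p(k-5) - p(k-7) + p(k-12) + p(k-15) - ... (offsets j(3j∓1)/2, signs ++--, p(0)=1, p(<0)=0).
DP table for k = 0..39: p(0)=1, p(1)=1, p(2)=2, p(3)=3, p(4)=5, p(5)=7, p(6)=11, p(7)=15, p(8)=22, p(9)=30, p(10)=42, p(11)=56, p(12)=77, p(13)=101, p(14)=135, p(15)=176, p(16)=231, p(17)=297, p(18)=385, p(19)=490, p(20)=627, p(21)=792, p(22)=1002, p(23)=1255, p(24)=1575, p(25)=1958, p(26)=2436, p(27)=3010, p(28)=3718, p(29)=4565, p(30)=5604, p(31)=6842, p(32)=8349, p(33)=10143, p(34)=12310, p(35)=14883, p(36)=17977, p(37)=21637, p(38)=26015, p(39)=31185.
Final step: p(40) = p(39) + p(38) - p(35) - p(33) + p(28) + p(25) - p(18) - p(14) + p(5) + p(0)
= 31185 + 26015 - 14883 - 10143 + 3718 + 1958 - 385 - 135 + 7 + 1
= 37338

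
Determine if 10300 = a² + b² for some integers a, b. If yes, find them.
Not possible

Factorization: 10300 = 2^2 × 5^2 × 103
By Fermat: n is sum of two squares iff every prime p ≡ 3 (mod 4) appears to even power.
Prime(s) ≡ 3 (mod 4) with odd exponent: [(103, 1)]
Therefore 10300 cannot be expressed as a² + b².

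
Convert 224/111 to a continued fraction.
[2; 55, 2]

Euclidean algorithm steps:
224 = 2 × 111 + 2
111 = 55 × 2 + 1
2 = 2 × 1 + 0
Continued fraction: [2; 55, 2]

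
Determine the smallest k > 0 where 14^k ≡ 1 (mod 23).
22

23 is prime, so ord(14) divides φ(23) = 22.
Divisors of 22: 1, 2, 11, 22.
Repeated squaring: 14^1 ≡ 14, 14^2 ≡ 12, 14^4 ≡ 6, 14^8 ≡ 13, 14^16 ≡ 8 (mod 23).
Test 14^d mod 23 for each divisor d in increasing order:
14^1 ≡ 14
14^2 ≡ 12
14^11 = 14^8·14^2·14^1 ≡ 22
14^22 = 14^16·14^4·14^2 ≡ 1  ← first divisor giving 1
The order is 22.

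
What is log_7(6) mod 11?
7

Baby-step giant-step with step n = ⌈√11⌉ = 4.
Baby steps 7^j mod 11 (j:value) for j=0..3: 0:1, 1:7, 2:5, 3:2.
Giant-step multiplier: 7^(-4) ≡ 7^(10-4) = 7^6 ≡ 4 (mod 11).
Giant steps γ_i = 6·4^i mod 11: γ_0=6, γ_1=2 (in table at j=3).
x = i·n + j = 1·4 + 3 = 7.
Check: 7^7 ≡ 6 (mod 11).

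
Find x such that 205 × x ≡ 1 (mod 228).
109

gcd(205, 228) = 1, so the inverse exists.
Extended Euclidean algorithm on (228, 205):
228 = 1 × 205 + 23  ⟹  23 = (1)·228 + (-1)·205
205 = 8 × 23 + 21  ⟹  21 = (-8)·228 + (9)·205
23 = 1 × 21 + 2  ⟹  2 = (9)·228 + (-10)·205
21 = 10 × 2 + 1  ⟹  1 = (-98)·228 + (109)·205
So (109)·205 ≡ 1 (mod 228), i.e. 205^(-1) ≡ 109 (mod 228).
Check: 205 × 109 = 22345 ≡ 1 (mod 228)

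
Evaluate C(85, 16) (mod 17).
0

Using Lucas' theorem:
Write n=85 and k=16 in base 17:
n in base 17: [5, 0]
k in base 17: [0, 16]
C(85,16) mod 17 = ∏ C(n_i, k_i) mod 17
Digit binomials (mod 17): C(5,0) = 1; C(0,16) = 0 (k_i > n_i)
Product: 1 × 0 = 0 ≡ 0 (mod 17)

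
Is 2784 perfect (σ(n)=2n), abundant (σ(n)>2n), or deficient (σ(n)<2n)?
abundant

Proper divisors of 2784: sum = 1 + 2 + 3 + 4 + 6 + 8 + 12 + 16 + ... + 464 + 696 + 928 + 1392 (23 divisors) = 4776
Since 4776 > 2784, 2784 is abundant.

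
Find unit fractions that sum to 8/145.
1/19 + 1/394 + 1/361824 + 1/196374548640

Greedy algorithm:
8/145: ceiling(145/8) = 19, use 1/19
7/2755: ceiling(2755/7) = 394, use 1/394
3/1085470: ceiling(1085470/3) = 361824, use 1/361824
1/196374548640: ceiling(196374548640/1) = 196374548640, use 1/196374548640
Result: 8/145 = 1/19 + 1/394 + 1/361824 + 1/196374548640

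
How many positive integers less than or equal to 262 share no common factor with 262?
130

262 = 2 × 131
φ(n) = n × ∏(1 - 1/p) for each prime p dividing n
φ(262) = 262 × (1 - 1/2) × (1 - 1/131) = 130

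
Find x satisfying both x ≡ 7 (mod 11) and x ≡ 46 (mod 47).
469

Using Chinese Remainder Theorem:
M = 11 × 47 = 517
M1 = 47, M2 = 11
y1 = 47^(-1) mod 11 = 4
y2 = 11^(-1) mod 47 = 30
x = (7×47×4 + 46×11×30) mod 517 = 469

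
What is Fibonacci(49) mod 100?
49

Matrix identity: Q^n = [[F_(n+1), F_n], [F_n, F_(n-1)]] with Q = [[1,1],[1,0]].
n = 49 = 110001₂. Square-and-multiply, entries mod 100:
Q^1 = [[1,1],[1,0]]
Q^3 = (Q^1)²·Q = [[3,2],[2,1]]
Q^6 = (Q^3)² = [[13,8],[8,5]]
Q^12 = (Q^6)² = [[33,44],[44,89]]
Q^24 = (Q^12)² = [[25,68],[68,57]]
Q^49 = (Q^24)²·Q = [[25,49],[49,76]]
F_49 mod 100 = Q^49[0][1] = 49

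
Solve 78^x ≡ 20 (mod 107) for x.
33

Baby-step giant-step with step n = ⌈√107⌉ = 11.
Baby steps 78^j mod 107 (j:value) for j=0..10: 0:1, 1:78, 2:92, 3:7, 4:11, 5:2, 6:49, 7:77, 8:14, 9:22, 10:4.
Giant-step multiplier: 78^(-11) ≡ 78^(106-11) = 78^95 ≡ 95 (mod 107).
Giant steps γ_i = 20·95^i mod 107: γ_0=20, γ_1=81, γ_2=98, γ_3=1 (in table at j=0).
x = i·n + j = 3·11 + 0 = 33.
Check: 78^33 ≡ 20 (mod 107).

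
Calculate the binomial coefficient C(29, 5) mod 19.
5

Using Lucas' theorem:
Write n=29 and k=5 in base 19:
n in base 19: [1, 10]
k in base 19: [0, 5]
C(29,5) mod 19 = ∏ C(n_i, k_i) mod 19
Digit binomials (mod 19): C(1,0) = 1; C(10,5) = 252 ≡ 5
Product: 1 × 5 = 5 ≡ 5 (mod 19)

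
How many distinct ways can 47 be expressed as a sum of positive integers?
124754

p(n) counts ways to write n as a sum of positive integers (order ignored).
Euler's pentagonal recurrence: p(k) = p(k-1) + p(k-2) - p(k-5) - p(k-7) + p(k-12) + p(k-15) - ... (offsets j(3j∓1)/2, signs ++--, p(0)=1, p(<0)=0).
DP table for k = 0..46: p(0)=1, p(1)=1, p(2)=2, p(3)=3, p(4)=5, p(5)=7, p(6)=11, p(7)=15, p(8)=22, p(9)=30, p(10)=42, p(11)=56, p(12)=77, p(13)=101, p(14)=135, p(15)=176, p(16)=231, p(17)=297, p(18)=385, p(19)=490, p(20)=627, p(21)=792, p(22)=1002, p(23)=1255, p(24)=1575, p(25)=1958, p(26)=2436, p(27)=3010, p(28)=3718, p(29)=4565, p(30)=5604, p(31)=6842, p(32)=8349, p(33)=10143, p(34)=12310, p(35)=14883, p(36)=17977, p(37)=21637, p(38)=26015, p(39)=31185, p(40)=37338, p(41)=44583, p(42)=53174, p(43)=63261, p(44)=75175, p(45)=89134, p(46)=105558.
Final step: p(47) = p(46) + p(45) - p(42) - p(40) + p(35) + p(32) - p(25) - p(21) + p(12) + p(7)
= 105558 + 89134 - 53174 - 37338 + 14883 + 8349 - 1958 - 792 + 77 + 15
= 124754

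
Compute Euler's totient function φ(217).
180

217 = 7 × 31
φ(n) = n × ∏(1 - 1/p) for each prime p dividing n
φ(217) = 217 × (1 - 1/7) × (1 - 1/31) = 180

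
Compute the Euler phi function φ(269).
268

269 = 269
φ(n) = n × ∏(1 - 1/p) for each prime p dividing n
φ(269) = 269 × (1 - 1/269) = 268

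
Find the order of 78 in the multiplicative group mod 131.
10

131 is prime, so ord(78) divides φ(131) = 130.
Divisors of 130: 1, 2, 5, 10, 13, 26, 65, 130.
Repeated squaring: 78^1 ≡ 78, 78^2 ≡ 58, 78^4 ≡ 89, 78^8 ≡ 61, 78^16 ≡ 53, 78^32 ≡ 58, 78^64 ≡ 89, 78^128 ≡ 61 (mod 131).
Test 78^d mod 131 for each divisor d in increasing order:
78^1 ≡ 78
78^2 ≡ 58
78^5 = 78^4·78^1 ≡ 130
78^10 = 78^8·78^2 ≡ 1  ← first divisor giving 1
The order is 10.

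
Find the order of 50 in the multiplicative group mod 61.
4

61 is prime, so ord(50) divides φ(61) = 60.
Divisors of 60: 1, 2, 3, 4, 5, 6, 10, 12, 15, 20, 30, 60.
Repeated squaring: 50^1 ≡ 50, 50^2 ≡ 60, 50^4 ≡ 1, 50^8 ≡ 1, 50^16 ≡ 1, 50^32 ≡ 1 (mod 61).
Test 50^d mod 61 for each divisor d in increasing order:
50^1 ≡ 50
50^2 ≡ 60
50^3 = 50^2·50^1 ≡ 11
50^4 ≡ 1  ← first divisor giving 1
The order is 4.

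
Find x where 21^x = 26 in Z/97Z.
31

Baby-step giant-step with step n = ⌈√97⌉ = 10.
Baby steps 21^j mod 97 (j:value) for j=0..9: 0:1, 1:21, 2:53, 3:46, 4:93, 5:13, 6:79, 7:10, 8:16, 9:45.
Giant-step multiplier: 21^(-10) ≡ 21^(96-10) = 21^86 ≡ 31 (mod 97).
Giant steps γ_i = 26·31^i mod 97: γ_0=26, γ_1=30, γ_2=57, γ_3=21 (in table at j=1).
x = i·n + j = 3·10 + 1 = 31.
Check: 21^31 ≡ 26 (mod 97).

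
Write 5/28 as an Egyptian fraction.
1/6 + 1/84

Greedy algorithm:
5/28: ceiling(28/5) = 6, use 1/6
1/84: ceiling(84/1) = 84, use 1/84
Result: 5/28 = 1/6 + 1/84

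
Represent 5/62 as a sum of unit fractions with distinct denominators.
1/13 + 1/269 + 1/216814

Greedy algorithm:
5/62: ceiling(62/5) = 13, use 1/13
3/806: ceiling(806/3) = 269, use 1/269
1/216814: ceiling(216814/1) = 216814, use 1/216814
Result: 5/62 = 1/13 + 1/269 + 1/216814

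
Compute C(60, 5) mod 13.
4

Using Lucas' theorem:
Write n=60 and k=5 in base 13:
n in base 13: [4, 8]
k in base 13: [0, 5]
C(60,5) mod 13 = ∏ C(n_i, k_i) mod 13
Digit binomials (mod 13): C(4,0) = 1; C(8,5) = 56 ≡ 4
Product: 1 × 4 = 4 ≡ 4 (mod 13)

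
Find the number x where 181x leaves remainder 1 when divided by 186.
37

gcd(181, 186) = 1, so the inverse exists.
Extended Euclidean algorithm on (186, 181):
186 = 1 × 181 + 5  ⟹  5 = (1)·186 + (-1)·181
181 = 36 × 5 + 1  ⟹  1 = (-36)·186 + (37)·181
So (37)·181 ≡ 1 (mod 186), i.e. 181^(-1) ≡ 37 (mod 186).
Check: 181 × 37 = 6697 ≡ 1 (mod 186)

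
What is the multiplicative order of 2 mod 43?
14

43 is prime, so ord(2) divides φ(43) = 42.
Divisors of 42: 1, 2, 3, 6, 7, 14, 21, 42.
Repeated squaring: 2^1 ≡ 2, 2^2 ≡ 4, 2^4 ≡ 16, 2^8 ≡ 41, 2^16 ≡ 4, 2^32 ≡ 16 (mod 43).
Test 2^d mod 43 for each divisor d in increasing order:
2^1 ≡ 2
2^2 ≡ 4
2^3 = 2^2·2^1 ≡ 8
2^6 = 2^4·2^2 ≡ 21
2^7 = 2^4·2^2·2^1 ≡ 42
2^14 = 2^8·2^4·2^2 ≡ 1  ← first divisor giving 1
The order is 14.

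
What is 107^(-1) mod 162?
53

gcd(107, 162) = 1, so the inverse exists.
Extended Euclidean algorithm on (162, 107):
162 = 1 × 107 + 55  ⟹  55 = (1)·162 + (-1)·107
107 = 1 × 55 + 52  ⟹  52 = (-1)·162 + (2)·107
55 = 1 × 52 + 3  ⟹  3 = (2)·162 + (-3)·107
52 = 17 × 3 + 1  ⟹  1 = (-35)·162 + (53)·107
So (53)·107 ≡ 1 (mod 162), i.e. 107^(-1) ≡ 53 (mod 162).
Check: 107 × 53 = 5671 ≡ 1 (mod 162)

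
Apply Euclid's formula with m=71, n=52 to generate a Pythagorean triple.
(2337, 7384, 7745)

Euclid's formula: a = m² - n², b = 2mn, c = m² + n²
m = 71, n = 52
a = 71² - 52² = 5041 - 2704 = 2337
b = 2 × 71 × 52 = 7384
c = 71² + 52² = 5041 + 2704 = 7745
Verification: 2337² + 7384² = 5461569 + 54523456 = 59985025 = 7745² ✓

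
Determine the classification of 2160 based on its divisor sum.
abundant

Proper divisors of 2160: sum = 1 + 2 + 3 + 4 + 5 + 6 + 8 + 9 + ... + 432 + 540 + 720 + 1080 (39 divisors) = 5280
Since 5280 > 2160, 2160 is abundant.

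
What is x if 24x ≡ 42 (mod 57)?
x ≡ 16 (mod 19)

gcd(24, 57) = 3, which divides 42, so solutions exist.
Divide through by 3: 8x ≡ 14 (mod 19).
Find 8^(-1) mod 19 by the extended Euclidean algorithm:
19 = 2 × 8 + 3  ⟹  3 = (1)·19 + (-2)·8
8 = 2 × 3 + 2  ⟹  2 = (-2)·19 + (5)·8
3 = 1 × 2 + 1  ⟹  1 = (3)·19 + (-7)·8
So (-7)·8 ≡ 1 (mod 19), i.e. 8^(-1) ≡ -7 ≡ 12 (mod 19).
x ≡ 12 × 14 = 168 ≡ 16 (mod 19).
Check: 24 × 16 = 384 ≡ 42 (mod 57).
x ≡ 16 (mod 19), giving 3 solutions mod 57.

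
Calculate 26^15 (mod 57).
20

Repeated squaring. Binary of 15 = 1111.
26^1 ≡ 26 (mod 57); 26^2 ≡ 49 (mod 57); 26^4 ≡ 7 (mod 57); 26^8 ≡ 49 (mod 57)
26^15 = 26^1 × 26^2 × 26^4 × 26^8 ≡ 20 (mod 57)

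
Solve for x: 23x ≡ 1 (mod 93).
89

gcd(23, 93) = 1, so the inverse exists.
Extended Euclidean algorithm on (93, 23):
93 = 4 × 23 + 1  ⟹  1 = (1)·93 + (-4)·23
So (-4)·23 ≡ 1 (mod 93), i.e. 23^(-1) ≡ -4 ≡ 89 (mod 93).
Check: 23 × 89 = 2047 ≡ 1 (mod 93)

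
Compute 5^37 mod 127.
33

Repeated squaring. Binary of 37 = 100101.
5^1 ≡ 5 (mod 127); 5^2 ≡ 25 (mod 127); 5^4 ≡ 117 (mod 127); 5^8 ≡ 100 (mod 127); 5^16 ≡ 94 (mod 127); 5^32 ≡ 73 (mod 127)
5^37 = 5^1 × 5^4 × 5^32 ≡ 33 (mod 127)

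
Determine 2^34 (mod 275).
159

Repeated squaring. Binary of 34 = 100010.
2^1 ≡ 2 (mod 275); 2^2 ≡ 4 (mod 275); 2^4 ≡ 16 (mod 275); 2^8 ≡ 256 (mod 275); 2^16 ≡ 86 (mod 275); 2^32 ≡ 246 (mod 275)
2^34 = 2^2 × 2^32 ≡ 159 (mod 275)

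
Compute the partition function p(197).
3068829878530

p(n) counts ways to write n as a sum of positive integers (order ignored).
Euler's pentagonal recurrence: p(k) = p(k-1) + p(k-2) - p(k-5) - p(k-7) + p(k-12) + p(k-15) - ... (offsets j(3j∓1)/2, signs ++--, p(0)=1, p(<0)=0).
DP table for k = 0..196: p(0)=1, p(1)=1, p(2)=2, p(3)=3, p(4)=5, p(5)=7, p(6)=11, p(7)=15, p(8)=22, p(9)=30, p(10)=42, p(11)=56, p(12)=77, p(13)=101, p(14)=135, p(15)=176, p(16)=231, p(17)=297, p(18)=385, p(19)=490, p(20)=627, p(21)=792, p(22)=1002, p(23)=1255, p(24)=1575, p(25)=1958, p(26)=2436, p(27)=3010, p(28)=3718, p(29)=4565, p(30)=5604, p(31)=6842, p(32)=8349, p(33)=10143, p(34)=12310, p(35)=14883, p(36)=17977, p(37)=21637, p(38)=26015, p(39)=31185, p(40)=37338, p(41)=44583, p(42)=53174, p(43)=63261, p(44)=75175, p(45)=89134, p(46)=105558, p(47)=124754, p(48)=147273, p(49)=173525, p(50)=204226, p(51)=239943, p(52)=281589, p(53)=329931, p(54)=386155, p(55)=451276, p(56)=526823, p(57)=614154, p(58)=715220, p(59)=831820, p(60)=966467, p(61)=1121505, p(62)=1300156, p(63)=1505499, p(64)=1741630, p(65)=2012558, p(66)=2323520, p(67)=2679689, p(68)=3087735, p(69)=3554345, p(70)=4087968, p(71)=4697205, p(72)=5392783, p(73)=6185689, p(74)=7089500, p(75)=8118264, p(76)=9289091, p(77)=10619863, p(78)=12132164, p(79)=13848650, p(80)=15796476, p(81)=18004327, p(82)=20506255, p(83)=23338469, p(84)=26543660, p(85)=30167357, p(86)=34262962, p(87)=38887673, p(88)=44108109, p(89)=49995925, p(90)=56634173, p(91)=64112359, p(92)=72533807, p(93)=82010177, p(94)=92669720, p(95)=104651419, p(96)=118114304, p(97)=133230930, p(98)=150198136, p(99)=169229875, p(100)=190569292, p(101)=214481126, p(102)=241265379, p(103)=271248950, p(104)=304801365, p(105)=342325709, p(106)=384276336, p(107)=431149389, p(108)=483502844, p(109)=541946240, p(110)=607163746, p(111)=679903203, p(112)=761002156, p(113)=851376628, p(114)=952050665, p(115)=1064144451, p(116)=1188908248, p(117)=1327710076, p(118)=1482074143, p(119)=1653668665, p(120)=1844349560, p(121)=2056148051, p(122)=2291320912, p(123)=2552338241, p(124)=2841940500, p(125)=3163127352, p(126)=3519222692, p(127)=3913864295, p(128)=4351078600, p(129)=4835271870, p(130)=5371315400, p(131)=5964539504, p(132)=6620830889, p(133)=7346629512, p(134)=8149040695, p(135)=9035836076, p(136)=10015581680, p(137)=11097645016, p(138)=12292341831, p(139)=13610949895, p(140)=15065878135, p(141)=16670689208, p(142)=18440293320, p(143)=20390982757, p(144)=22540654445, p(145)=24908858009, p(146)=27517052599, p(147)=30388671978, p(148)=33549419497, p(149)=37027355200, p(150)=40853235313, p(151)=45060624582, p(152)=49686288421, p(153)=54770336324, p(154)=60356673280, p(155)=66493182097, p(156)=73232243759, p(157)=80630964769, p(158)=88751778802, p(159)=97662728555, p(160)=107438159466, p(161)=118159068427, p(162)=129913904637, p(163)=142798995930, p(164)=156919475295, p(165)=172389800255, p(166)=189334822579, p(167)=207890420102, p(168)=228204732751, p(169)=250438925115, p(170)=274768617130, p(171)=301384802048, p(172)=330495499613, p(173)=362326859895, p(174)=397125074750, p(175)=435157697830, p(176)=476715857290, p(177)=522115831195, p(178)=571701605655, p(179)=625846753120, p(180)=684957390936, p(181)=749474411781, p(182)=819876908323, p(183)=896684817527, p(184)=980462880430, p(185)=1071823774337, p(186)=1171432692373, p(187)=1280011042268, p(188)=1398341745571, p(189)=1527273599625, p(190)=1667727404093, p(191)=1820701100652, p(192)=1987276856363, p(193)=2168627105469, p(194)=2366022741845, p(195)=2580840212973, p(196)=2814570987591.
Final step: p(197) = p(196) + p(195) - p(192) - p(190) + p(185) + p(182) - p(175) - p(171) + p(162) + p(157) - p(146) - p(140) + p(127) + p(120) - p(105) - p(97) + p(80) + p(71) - p(52) - p(42) + p(21) + p(10)
= 2814570987591 + 2580840212973 - 1987276856363 - 1667727404093 + 1071823774337 + 819876908323 - 435157697830 - 301384802048 + 129913904637 + 80630964769 - 27517052599 - 15065878135 + 3913864295 + 1844349560 - 342325709 - 133230930 + 15796476 + 4697205 - 281589 - 53174 + 792 + 42
= 3068829878530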